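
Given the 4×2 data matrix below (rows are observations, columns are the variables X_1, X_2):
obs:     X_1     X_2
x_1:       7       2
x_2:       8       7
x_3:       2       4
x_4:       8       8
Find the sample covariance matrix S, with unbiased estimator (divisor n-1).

Step 1 — column means:
  mean(X_1) = (7 + 8 + 2 + 8) / 4 = 25/4 = 6.25
  mean(X_2) = (2 + 7 + 4 + 8) / 4 = 21/4 = 5.25

Step 2 — sample covariance S[i,j] = (1/(n-1)) · Σ_k (x_{k,i} - mean_i) · (x_{k,j} - mean_j), with n-1 = 3.
  S[X_1,X_1] = ((0.75)·(0.75) + (1.75)·(1.75) + (-4.25)·(-4.25) + (1.75)·(1.75)) / 3 = 24.75/3 = 8.25
  S[X_1,X_2] = ((0.75)·(-3.25) + (1.75)·(1.75) + (-4.25)·(-1.25) + (1.75)·(2.75)) / 3 = 10.75/3 = 3.5833
  S[X_2,X_2] = ((-3.25)·(-3.25) + (1.75)·(1.75) + (-1.25)·(-1.25) + (2.75)·(2.75)) / 3 = 22.75/3 = 7.5833

S is symmetric (S[j,i] = S[i,j]). Assembling:

S = [[8.25, 3.5833],
 [3.5833, 7.5833]]


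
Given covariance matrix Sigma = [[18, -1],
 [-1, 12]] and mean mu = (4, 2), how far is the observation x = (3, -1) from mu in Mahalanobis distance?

Step 1 — centre the observation: (x - mu) = (-1, -3).

Step 2 — invert Sigma. det(Sigma) = 18·12 - (-1)² = 215.
  Sigma^{-1} = (1/det) · [[d, -b], [-b, a]] = [[0.0558, 0.0047],
 [0.0047, 0.0837]].

Step 3 — form the quadratic (x - mu)^T · Sigma^{-1} · (x - mu):
  Sigma^{-1} · (x - mu) = (-0.0698, -0.2558).
  (x - mu)^T · [Sigma^{-1} · (x - mu)] = (-1)·(-0.0698) + (-3)·(-0.2558) = 0.8372.

Step 4 — take square root: d = √(0.8372) ≈ 0.915.

d(x, mu) = √(0.8372) ≈ 0.915


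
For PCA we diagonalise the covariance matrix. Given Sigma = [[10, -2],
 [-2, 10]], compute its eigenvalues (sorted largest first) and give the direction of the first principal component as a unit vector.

Step 1 — characteristic polynomial of 2×2 Sigma:
  det(Sigma - λI) = λ² - trace · λ + det = 0.
  trace = 10 + 10 = 20, det = 10·10 - (-2)² = 96.
Step 2 — discriminant:
  Δ = trace² - 4·det = 400 - 384 = 16.
Step 3 — eigenvalues:
  λ = (trace ± √Δ)/2 = (20 ± 4)/2,
  λ_1 = 12,  λ_2 = 8.

Step 4 — unit eigenvector for λ_1: solve (Sigma - λ_1 I)v = 0. First row:
  (10 - 12)·v_x + (-2)·v_y = 0, i.e. (-2)·v_x + (-2)·v_y = 0,
  so v ∝ (b, λ_1 - a) = (-2, 2); multiply by -1 so the first entry is positive: u = (2, -2).
  ||u|| = √((2)² + (-2)²) = √(8) ≈ 2.8284,
  v_1 = u/||u|| ≈ (0.7071, -0.7071) (||v_1|| = 1).

λ_1 = 12,  λ_2 = 8;  v_1 ≈ (0.7071, -0.7071)


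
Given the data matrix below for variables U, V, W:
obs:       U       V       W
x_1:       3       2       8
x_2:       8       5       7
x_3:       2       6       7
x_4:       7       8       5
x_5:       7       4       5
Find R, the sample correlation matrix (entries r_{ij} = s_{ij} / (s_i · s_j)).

Step 1 — column means:
  mean(U) = (3 + 8 + 2 + 7 + 7) / 5 = 27/5 = 5.4
  mean(V) = (2 + 5 + 6 + 8 + 4) / 5 = 25/5 = 5
  mean(W) = (8 + 7 + 7 + 5 + 5) / 5 = 32/5 = 6.4

Step 2 — sample variances and covariances s[i,j] = (1/(n-1)) · Σ_k (x_{k,i} - mean_i) · (x_{k,j} - mean_j), with n-1 = 4:
  s[U,U] = ((-2.4)·(-2.4) + (2.6)·(2.6) + (-3.4)·(-3.4) + (1.6)·(1.6) + (1.6)·(1.6)) / 4 = 29.2/4 = 7.3
  s[U,V] = ((-2.4)·(-3) + (2.6)·(0) + (-3.4)·(1) + (1.6)·(3) + (1.6)·(-1)) / 4 = 7/4 = 1.75
  s[U,W] = ((-2.4)·(1.6) + (2.6)·(0.6) + (-3.4)·(0.6) + (1.6)·(-1.4) + (1.6)·(-1.4)) / 4 = -8.8/4 = -2.2
  s[V,V] = ((-3)·(-3) + (0)·(0) + (1)·(1) + (3)·(3) + (-1)·(-1)) / 4 = 20/4 = 5
  s[V,W] = ((-3)·(1.6) + (0)·(0.6) + (1)·(0.6) + (3)·(-1.4) + (-1)·(-1.4)) / 4 = -7/4 = -1.75
  s[W,W] = ((1.6)·(1.6) + (0.6)·(0.6) + (0.6)·(0.6) + (-1.4)·(-1.4) + (-1.4)·(-1.4)) / 4 = 7.2/4 = 1.8
  Sample standard deviations s_i = √(s[i,i]):
  s(U) = √(7.3) = 2.7019
  s(V) = √(5) = 2.2361
  s(W) = √(1.8) = 1.3416

Step 3 — r_{ij} = s_{ij} / (s_i · s_j):
  r[U,U] = 1 (diagonal).
  r[U,V] = 1.75 / (2.7019 · 2.2361) = 1.75 / 6.0415 = 0.2897
  r[U,W] = -2.2 / (2.7019 · 1.3416) = -2.2 / 3.6249 = -0.6069
  r[V,V] = 1 (diagonal).
  r[V,W] = -1.75 / (2.2361 · 1.3416) = -1.75 / 3 = -0.5833
  r[W,W] = 1 (diagonal).

R is symmetric with unit diagonal. Assembling:

R = [[1, 0.2897, -0.6069],
 [0.2897, 1, -0.5833],
 [-0.6069, -0.5833, 1]]


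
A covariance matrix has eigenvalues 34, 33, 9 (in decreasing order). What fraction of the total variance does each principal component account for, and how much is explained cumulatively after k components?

Step 1 — total variance = trace(Sigma) = Σ λ_i = 34 + 33 + 9 = 76.

Step 2 — fraction explained by component i = λ_i / Σ λ:
  PC1: 34/76 = 0.4474
  PC2: 33/76 = 0.4342
  PC3: 9/76 = 0.1184

Step 3 — cumulative fraction after k components = (λ_1 + ... + λ_k) / Σ λ:
  k = 1: 34/76 = 0.4474
  k = 2: (34 + 33)/76 = 67/76 = 0.8816
  k = 3: (34 + 33 + 9)/76 = 76/76 = 1

Summary (fraction, with percent):

explained: PC1 0.4474 (44.74%), PC2 0.4342 (43.42%), PC3 0.1184 (11.84%);  cumulative: 0.4474, 0.8816, 1


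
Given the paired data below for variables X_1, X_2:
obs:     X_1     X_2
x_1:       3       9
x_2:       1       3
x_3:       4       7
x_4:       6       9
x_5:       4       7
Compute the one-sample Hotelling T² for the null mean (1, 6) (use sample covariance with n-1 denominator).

Step 1 — sample mean vector:
  mean(X_1) = (3 + 1 + 4 + 6 + 4) / 5 = 18/5 = 3.6
  mean(X_2) = (9 + 3 + 7 + 9 + 7) / 5 = 35/5 = 7
  x̄ = (3.6, 7),  deviation x̄ - mu_0 = (3.6, 7) - (1, 6) = (2.6, 1).

Step 2 — sample covariance matrix, S[i,j] = (1/(n-1)) · Σ_k (x_{k,i} - mean_i) · (x_{k,j} - mean_j), divisor n-1 = 4:
  S[X_1,X_1] = ((-0.6)·(-0.6) + (-2.6)·(-2.6) + (0.4)·(0.4) + (2.4)·(2.4) + (0.4)·(0.4)) / 4 = 13.2/4 = 3.3
  S[X_1,X_2] = ((-0.6)·(2) + (-2.6)·(-4) + (0.4)·(0) + (2.4)·(2) + (0.4)·(0)) / 4 = 14/4 = 3.5
  S[X_2,X_2] = ((2)·(2) + (-4)·(-4) + (0)·(0) + (2)·(2) + (0)·(0)) / 4 = 24/4 = 6
  S = [[3.3, 3.5],
 [3.5, 6]].

Step 3 — invert S. det(S) = 3.3·6 - (3.5)² = 7.55.
  S^{-1} = (1/det) · [[d, -b], [-b, a]] = [[0.7947, -0.4636],
 [-0.4636, 0.4371]].

Step 4 — quadratic form (x̄ - mu_0)^T · S^{-1} · (x̄ - mu_0):
  S^{-1} · (x̄ - mu_0) = (1.6026, -0.7682),
  (x̄ - mu_0)^T · [...] = (2.6)·(1.6026) + (1)·(-0.7682) = 3.3987.

Step 5 — scale by n: T² = 5 · 3.3987 = 16.9934.

T² ≈ 16.9934


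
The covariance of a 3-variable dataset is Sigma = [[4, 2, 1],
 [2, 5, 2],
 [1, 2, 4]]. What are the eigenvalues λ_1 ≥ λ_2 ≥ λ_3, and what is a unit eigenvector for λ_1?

Step 1 — characteristic polynomial p(λ) = det(λI - Sigma) = λ³ - tr·λ² + c_1·λ - det, where tr = trace, c_1 = sum of the principal 2×2 minors, det = det(Sigma):
  tr = 4 + 5 + 4 = 13,
  c_1 = (4·5 - (2)²) + (4·4 - (1)²) + (5·4 - (2)²) = 16 + 15 + 16 = 47,
  det = 4·(5·4 - (2)²) - (2)·((2)·4 - (2)·(1)) + (1)·((2)·(2) - 5·(1)) = 4·(16) - (2)·(6) + (1)·(-1) = 51.
  So p(λ) = λ³ - 13λ² + 47λ - 51.
Step 2 — look for an integer root (rational root theorem: any rational root is an integer divisor of 51). Testing λ = 3:
  p(3) = 27 - 117 + 141 - 51 = 0  ✓
  Dividing out (λ - 3): p(λ) = (λ - 3)(λ² - 10λ + 17).
Step 3 — remaining eigenvalues from the quadratic λ² - 10λ + 17 = 0:
  Δ = 10² - 4·17 = 100 - 68 = 32,  λ = (10 ± √32)/2 = (10 ± 5.6569)/2 ≈ 7.8284 or 2.1716.
  Sorted: λ_1 = 7.8284,  λ_2 = 3,  λ_3 = 2.1716  (check: sum = 13 = tr ✓).

Step 4 — unit eigenvector for λ_1 ≈ 7.8284: v spans the null space of (Sigma - λ_1 I), whose rows are
  r_1 = (-3.8284, 2, 1),  r_2 = (2, -2.8284, 2),  r_3 = (1, 2, -3.8284).
  v is orthogonal to every row, so take v ∝ r_1 × r_2 = ((2)·(2) - (1)·(-2.8284), (1)·(2) - (-3.8284)·(2), (-3.8284)·(-2.8284) - (2)·(2)) ≈ (6.8284, 9.6569, 6.8284).
  Let u = (6.8284, 9.6569, 6.8284).
  ||u|| = √((6.8284)² + (9.6569)² + (6.8284)²) = √(186.5097) ≈ 13.6569,  v_1 = u/||u|| ≈ (0.5, 0.7071, 0.5) (||v_1|| = 1).

λ_1 = 7.8284,  λ_2 = 3,  λ_3 = 2.1716;  v_1 ≈ (0.5, 0.7071, 0.5)


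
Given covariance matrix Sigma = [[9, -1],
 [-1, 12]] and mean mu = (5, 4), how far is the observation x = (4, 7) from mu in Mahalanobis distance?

Step 1 — centre the observation: (x - mu) = (-1, 3).

Step 2 — invert Sigma. det(Sigma) = 9·12 - (-1)² = 107.
  Sigma^{-1} = (1/det) · [[d, -b], [-b, a]] = [[0.1121, 0.0093],
 [0.0093, 0.0841]].

Step 3 — form the quadratic (x - mu)^T · Sigma^{-1} · (x - mu):
  Sigma^{-1} · (x - mu) = (-0.0841, 0.243).
  (x - mu)^T · [Sigma^{-1} · (x - mu)] = (-1)·(-0.0841) + (3)·(0.243) = 0.8131.

Step 4 — take square root: d = √(0.8131) ≈ 0.9017.

d(x, mu) = √(0.8131) ≈ 0.9017


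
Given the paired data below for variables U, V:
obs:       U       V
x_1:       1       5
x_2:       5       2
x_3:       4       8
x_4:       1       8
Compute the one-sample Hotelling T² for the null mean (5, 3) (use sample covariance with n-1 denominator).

Step 1 — sample mean vector:
  mean(U) = (1 + 5 + 4 + 1) / 4 = 11/4 = 2.75
  mean(V) = (5 + 2 + 8 + 8) / 4 = 23/4 = 5.75
  x̄ = (2.75, 5.75),  deviation x̄ - mu_0 = (2.75, 5.75) - (5, 3) = (-2.25, 2.75).

Step 2 — sample covariance matrix, S[i,j] = (1/(n-1)) · Σ_k (x_{k,i} - mean_i) · (x_{k,j} - mean_j), divisor n-1 = 3:
  S[U,U] = ((-1.75)·(-1.75) + (2.25)·(2.25) + (1.25)·(1.25) + (-1.75)·(-1.75)) / 3 = 12.75/3 = 4.25
  S[U,V] = ((-1.75)·(-0.75) + (2.25)·(-3.75) + (1.25)·(2.25) + (-1.75)·(2.25)) / 3 = -8.25/3 = -2.75
  S[V,V] = ((-0.75)·(-0.75) + (-3.75)·(-3.75) + (2.25)·(2.25) + (2.25)·(2.25)) / 3 = 24.75/3 = 8.25
  S = [[4.25, -2.75],
 [-2.75, 8.25]].

Step 3 — invert S. det(S) = 4.25·8.25 - (-2.75)² = 27.5.
  S^{-1} = (1/det) · [[d, -b], [-b, a]] = [[0.3, 0.1],
 [0.1, 0.1545]].

Step 4 — quadratic form (x̄ - mu_0)^T · S^{-1} · (x̄ - mu_0):
  S^{-1} · (x̄ - mu_0) = (-0.4, 0.2),
  (x̄ - mu_0)^T · [...] = (-2.25)·(-0.4) + (2.75)·(0.2) = 1.45.

Step 5 — scale by n: T² = 4 · 1.45 = 5.8.

T² ≈ 5.8


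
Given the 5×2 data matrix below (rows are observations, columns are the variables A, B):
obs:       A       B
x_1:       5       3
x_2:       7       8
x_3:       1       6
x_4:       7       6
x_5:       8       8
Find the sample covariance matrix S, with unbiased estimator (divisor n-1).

Step 1 — column means:
  mean(A) = (5 + 7 + 1 + 7 + 8) / 5 = 28/5 = 5.6
  mean(B) = (3 + 8 + 6 + 6 + 8) / 5 = 31/5 = 6.2

Step 2 — sample covariance S[i,j] = (1/(n-1)) · Σ_k (x_{k,i} - mean_i) · (x_{k,j} - mean_j), with n-1 = 4.
  S[A,A] = ((-0.6)·(-0.6) + (1.4)·(1.4) + (-4.6)·(-4.6) + (1.4)·(1.4) + (2.4)·(2.4)) / 4 = 31.2/4 = 7.8
  S[A,B] = ((-0.6)·(-3.2) + (1.4)·(1.8) + (-4.6)·(-0.2) + (1.4)·(-0.2) + (2.4)·(1.8)) / 4 = 9.4/4 = 2.35
  S[B,B] = ((-3.2)·(-3.2) + (1.8)·(1.8) + (-0.2)·(-0.2) + (-0.2)·(-0.2) + (1.8)·(1.8)) / 4 = 16.8/4 = 4.2

S is symmetric (S[j,i] = S[i,j]). Assembling:

S = [[7.8, 2.35],
 [2.35, 4.2]]


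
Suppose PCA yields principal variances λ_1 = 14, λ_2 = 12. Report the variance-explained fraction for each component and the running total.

Step 1 — total variance = trace(Sigma) = Σ λ_i = 14 + 12 = 26.

Step 2 — fraction explained by component i = λ_i / Σ λ:
  PC1: 14/26 = 0.5385
  PC2: 12/26 = 0.4615

Step 3 — cumulative fraction after k components = (λ_1 + ... + λ_k) / Σ λ:
  k = 1: 14/26 = 0.5385
  k = 2: (14 + 12)/26 = 26/26 = 1

Summary (fraction, with percent):

explained: PC1 0.5385 (53.85%), PC2 0.4615 (46.15%);  cumulative: 0.5385, 1


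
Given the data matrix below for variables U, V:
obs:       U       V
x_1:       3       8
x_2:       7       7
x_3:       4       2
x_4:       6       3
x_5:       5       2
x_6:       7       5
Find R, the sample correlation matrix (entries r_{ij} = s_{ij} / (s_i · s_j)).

Step 1 — column means:
  mean(U) = (3 + 7 + 4 + 6 + 5 + 7) / 6 = 32/6 = 5.3333
  mean(V) = (8 + 7 + 2 + 3 + 2 + 5) / 6 = 27/6 = 4.5

Step 2 — sample variances and covariances s[i,j] = (1/(n-1)) · Σ_k (x_{k,i} - mean_i) · (x_{k,j} - mean_j), with n-1 = 5:
  s[U,U] = ((-2.3333)·(-2.3333) + (1.6667)·(1.6667) + (-1.3333)·(-1.3333) + (0.6667)·(0.6667) + (-0.3333)·(-0.3333) + (1.6667)·(1.6667)) / 5 = 13.3333/5 = 2.6667
  s[U,V] = ((-2.3333)·(3.5) + (1.6667)·(2.5) + (-1.3333)·(-2.5) + (0.6667)·(-1.5) + (-0.3333)·(-2.5) + (1.6667)·(0.5)) / 5 = 0/5 = 0
  s[V,V] = ((3.5)·(3.5) + (2.5)·(2.5) + (-2.5)·(-2.5) + (-1.5)·(-1.5) + (-2.5)·(-2.5) + (0.5)·(0.5)) / 5 = 33.5/5 = 6.7
  Sample standard deviations s_i = √(s[i,i]):
  s(U) = √(2.6667) = 1.633
  s(V) = √(6.7) = 2.5884

Step 3 — r_{ij} = s_{ij} / (s_i · s_j):
  r[U,U] = 1 (diagonal).
  r[U,V] = 0 / (1.633 · 2.5884) = 0 / 4.2269 = 0
  r[V,V] = 1 (diagonal).

R is symmetric with unit diagonal. Assembling:

R = [[1, 0],
 [0, 1]]


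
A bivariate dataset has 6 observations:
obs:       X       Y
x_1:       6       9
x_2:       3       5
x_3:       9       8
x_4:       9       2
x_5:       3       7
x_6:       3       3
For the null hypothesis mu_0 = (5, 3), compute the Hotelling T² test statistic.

Step 1 — sample mean vector:
  mean(X) = (6 + 3 + 9 + 9 + 3 + 3) / 6 = 33/6 = 5.5
  mean(Y) = (9 + 5 + 8 + 2 + 7 + 3) / 6 = 34/6 = 5.6667
  x̄ = (5.5, 5.6667),  deviation x̄ - mu_0 = (5.5, 5.6667) - (5, 3) = (0.5, 2.6667).

Step 2 — sample covariance matrix, S[i,j] = (1/(n-1)) · Σ_k (x_{k,i} - mean_i) · (x_{k,j} - mean_j), divisor n-1 = 5:
  S[X,X] = ((0.5)·(0.5) + (-2.5)·(-2.5) + (3.5)·(3.5) + (3.5)·(3.5) + (-2.5)·(-2.5) + (-2.5)·(-2.5)) / 5 = 43.5/5 = 8.7
  S[X,Y] = ((0.5)·(3.3333) + (-2.5)·(-0.6667) + (3.5)·(2.3333) + (3.5)·(-3.6667) + (-2.5)·(1.3333) + (-2.5)·(-2.6667)) / 5 = 2/5 = 0.4
  S[Y,Y] = ((3.3333)·(3.3333) + (-0.6667)·(-0.6667) + (2.3333)·(2.3333) + (-3.6667)·(-3.6667) + (1.3333)·(1.3333) + (-2.6667)·(-2.6667)) / 5 = 39.3333/5 = 7.8667
  S = [[8.7, 0.4],
 [0.4, 7.8667]].

Step 3 — invert S. det(S) = 8.7·7.8667 - (0.4)² = 68.28.
  S^{-1} = (1/det) · [[d, -b], [-b, a]] = [[0.1152, -0.0059],
 [-0.0059, 0.1274]].

Step 4 — quadratic form (x̄ - mu_0)^T · S^{-1} · (x̄ - mu_0):
  S^{-1} · (x̄ - mu_0) = (0.042, 0.3368),
  (x̄ - mu_0)^T · [...] = (0.5)·(0.042) + (2.6667)·(0.3368) = 0.9193.

Step 5 — scale by n: T² = 6 · 0.9193 = 5.5155.

T² ≈ 5.5155


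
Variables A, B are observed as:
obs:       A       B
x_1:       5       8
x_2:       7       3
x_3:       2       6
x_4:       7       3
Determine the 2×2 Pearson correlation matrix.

Step 1 — column means:
  mean(A) = (5 + 7 + 2 + 7) / 4 = 21/4 = 5.25
  mean(B) = (8 + 3 + 6 + 3) / 4 = 20/4 = 5

Step 2 — sample variances and covariances s[i,j] = (1/(n-1)) · Σ_k (x_{k,i} - mean_i) · (x_{k,j} - mean_j), with n-1 = 3:
  s[A,A] = ((-0.25)·(-0.25) + (1.75)·(1.75) + (-3.25)·(-3.25) + (1.75)·(1.75)) / 3 = 16.75/3 = 5.5833
  s[A,B] = ((-0.25)·(3) + (1.75)·(-2) + (-3.25)·(1) + (1.75)·(-2)) / 3 = -11/3 = -3.6667
  s[B,B] = ((3)·(3) + (-2)·(-2) + (1)·(1) + (-2)·(-2)) / 3 = 18/3 = 6
  Sample standard deviations s_i = √(s[i,i]):
  s(A) = √(5.5833) = 2.3629
  s(B) = √(6) = 2.4495

Step 3 — r_{ij} = s_{ij} / (s_i · s_j):
  r[A,A] = 1 (diagonal).
  r[A,B] = -3.6667 / (2.3629 · 2.4495) = -3.6667 / 5.7879 = -0.6335
  r[B,B] = 1 (diagonal).

R is symmetric with unit diagonal. Assembling:

R = [[1, -0.6335],
 [-0.6335, 1]]


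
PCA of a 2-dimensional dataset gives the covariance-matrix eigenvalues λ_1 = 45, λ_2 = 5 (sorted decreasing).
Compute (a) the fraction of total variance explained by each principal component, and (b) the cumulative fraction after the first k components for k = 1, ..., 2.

Step 1 — total variance = trace(Sigma) = Σ λ_i = 45 + 5 = 50.

Step 2 — fraction explained by component i = λ_i / Σ λ:
  PC1: 45/50 = 0.9
  PC2: 5/50 = 0.1

Step 3 — cumulative fraction after k components = (λ_1 + ... + λ_k) / Σ λ:
  k = 1: 45/50 = 0.9
  k = 2: (45 + 5)/50 = 50/50 = 1

Summary (fraction, with percent):

explained: PC1 0.9 (90%), PC2 0.1 (10%);  cumulative: 0.9, 1


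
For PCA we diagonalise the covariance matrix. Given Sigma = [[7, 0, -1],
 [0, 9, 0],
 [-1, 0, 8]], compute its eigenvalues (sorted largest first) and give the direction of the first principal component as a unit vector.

Step 1 — characteristic polynomial p(λ) = det(λI - Sigma) = λ³ - tr·λ² + c_1·λ - det, where tr = trace, c_1 = sum of the principal 2×2 minors, det = det(Sigma):
  tr = 7 + 9 + 8 = 24,
  c_1 = (7·9 - (0)²) + (7·8 - (-1)²) + (9·8 - (0)²) = 63 + 55 + 72 = 190,
  det = 7·(9·8 - (0)²) - (0)·((0)·8 - (0)·(-1)) + (-1)·((0)·(0) - 9·(-1)) = 7·(72) - (0)·(0) + (-1)·(9) = 495.
  So p(λ) = λ³ - 24λ² + 190λ - 495.
Step 2 — look for an integer root (rational root theorem: any rational root is an integer divisor of 495). Testing λ = 9:
  p(9) = 729 - 1944 + 1710 - 495 = 0  ✓
  Dividing out (λ - 9): p(λ) = (λ - 9)(λ² - 15λ + 55).
Step 3 — remaining eigenvalues from the quadratic λ² - 15λ + 55 = 0:
  Δ = 15² - 4·55 = 225 - 220 = 5,  λ = (15 ± √5)/2 = (15 ± 2.2361)/2 ≈ 8.618 or 6.382.
  Sorted: λ_1 = 9,  λ_2 = 8.618,  λ_3 = 6.382  (check: sum = 24 = tr ✓).

Step 4 — unit eigenvector for λ_1 = 9: v spans the null space of (Sigma - λ_1 I), whose rows are
  r_1 = (-2, 0, -1),  r_2 = (0, 0, 0),  r_3 = (-1, 0, -1).
  v is orthogonal to every row, so take v ∝ r_1 × r_3 = ((0)·(-1) - (-1)·(0), (-1)·(-1) - (-2)·(-1), (-2)·(0) - (0)·(-1)) = (0, -1, 0).
  Rescale (multiply by -1 so the first nonzero entry is positive): u = (0, 1, 0).
  ||u|| = √((0)² + (1)² + (0)²) = √(1) = 1,  v_1 = u/||u|| ≈ (0, 1, 0) (||v_1|| = 1).

λ_1 = 9,  λ_2 = 8.618,  λ_3 = 6.382;  v_1 ≈ (0, 1, 0)


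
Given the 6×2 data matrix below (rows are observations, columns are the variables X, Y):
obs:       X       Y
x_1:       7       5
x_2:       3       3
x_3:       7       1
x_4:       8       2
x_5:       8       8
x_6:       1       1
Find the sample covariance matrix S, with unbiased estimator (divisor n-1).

Step 1 — column means:
  mean(X) = (7 + 3 + 7 + 8 + 8 + 1) / 6 = 34/6 = 5.6667
  mean(Y) = (5 + 3 + 1 + 2 + 8 + 1) / 6 = 20/6 = 3.3333

Step 2 — sample covariance S[i,j] = (1/(n-1)) · Σ_k (x_{k,i} - mean_i) · (x_{k,j} - mean_j), with n-1 = 5.
  S[X,X] = ((1.3333)·(1.3333) + (-2.6667)·(-2.6667) + (1.3333)·(1.3333) + (2.3333)·(2.3333) + (2.3333)·(2.3333) + (-4.6667)·(-4.6667)) / 5 = 43.3333/5 = 8.6667
  S[X,Y] = ((1.3333)·(1.6667) + (-2.6667)·(-0.3333) + (1.3333)·(-2.3333) + (2.3333)·(-1.3333) + (2.3333)·(4.6667) + (-4.6667)·(-2.3333)) / 5 = 18.6667/5 = 3.7333
  S[Y,Y] = ((1.6667)·(1.6667) + (-0.3333)·(-0.3333) + (-2.3333)·(-2.3333) + (-1.3333)·(-1.3333) + (4.6667)·(4.6667) + (-2.3333)·(-2.3333)) / 5 = 37.3333/5 = 7.4667

S is symmetric (S[j,i] = S[i,j]). Assembling:

S = [[8.6667, 3.7333],
 [3.7333, 7.4667]]


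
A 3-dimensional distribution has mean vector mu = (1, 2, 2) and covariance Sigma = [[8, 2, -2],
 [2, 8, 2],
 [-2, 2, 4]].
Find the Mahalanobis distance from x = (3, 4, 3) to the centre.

Step 1 — centre the observation: (x - mu) = (2, 2, 1).

Step 2 — invert Sigma (cofactor / det for 3×3, or solve directly):
  Sigma^{-1} = [[0.175, -0.075, 0.125],
 [-0.075, 0.175, -0.125],
 [0.125, -0.125, 0.375]].

Step 3 — form the quadratic (x - mu)^T · Sigma^{-1} · (x - mu):
  Sigma^{-1} · (x - mu) = (0.325, 0.075, 0.375).
  (x - mu)^T · [Sigma^{-1} · (x - mu)] = (2)·(0.325) + (2)·(0.075) + (1)·(0.375) = 1.175.

Step 4 — take square root: d = √(1.175) ≈ 1.084.

d(x, mu) = √(1.175) ≈ 1.084


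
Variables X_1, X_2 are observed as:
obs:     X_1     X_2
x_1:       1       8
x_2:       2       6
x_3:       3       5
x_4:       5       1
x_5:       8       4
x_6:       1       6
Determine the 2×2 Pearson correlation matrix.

Step 1 — column means:
  mean(X_1) = (1 + 2 + 3 + 5 + 8 + 1) / 6 = 20/6 = 3.3333
  mean(X_2) = (8 + 6 + 5 + 1 + 4 + 6) / 6 = 30/6 = 5

Step 2 — sample variances and covariances s[i,j] = (1/(n-1)) · Σ_k (x_{k,i} - mean_i) · (x_{k,j} - mean_j), with n-1 = 5:
  s[X_1,X_1] = ((-2.3333)·(-2.3333) + (-1.3333)·(-1.3333) + (-0.3333)·(-0.3333) + (1.6667)·(1.6667) + (4.6667)·(4.6667) + (-2.3333)·(-2.3333)) / 5 = 37.3333/5 = 7.4667
  s[X_1,X_2] = ((-2.3333)·(3) + (-1.3333)·(1) + (-0.3333)·(0) + (1.6667)·(-4) + (4.6667)·(-1) + (-2.3333)·(1)) / 5 = -22/5 = -4.4
  s[X_2,X_2] = ((3)·(3) + (1)·(1) + (0)·(0) + (-4)·(-4) + (-1)·(-1) + (1)·(1)) / 5 = 28/5 = 5.6
  Sample standard deviations s_i = √(s[i,i]):
  s(X_1) = √(7.4667) = 2.7325
  s(X_2) = √(5.6) = 2.3664

Step 3 — r_{ij} = s_{ij} / (s_i · s_j):
  r[X_1,X_1] = 1 (diagonal).
  r[X_1,X_2] = -4.4 / (2.7325 · 2.3664) = -4.4 / 6.4663 = -0.6804
  r[X_2,X_2] = 1 (diagonal).

R is symmetric with unit diagonal. Assembling:

R = [[1, -0.6804],
 [-0.6804, 1]]


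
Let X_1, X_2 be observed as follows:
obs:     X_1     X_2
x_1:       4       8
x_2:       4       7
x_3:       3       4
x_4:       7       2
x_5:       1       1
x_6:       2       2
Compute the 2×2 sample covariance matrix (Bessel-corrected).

Step 1 — column means:
  mean(X_1) = (4 + 4 + 3 + 7 + 1 + 2) / 6 = 21/6 = 3.5
  mean(X_2) = (8 + 7 + 4 + 2 + 1 + 2) / 6 = 24/6 = 4

Step 2 — sample covariance S[i,j] = (1/(n-1)) · Σ_k (x_{k,i} - mean_i) · (x_{k,j} - mean_j), with n-1 = 5.
  S[X_1,X_1] = ((0.5)·(0.5) + (0.5)·(0.5) + (-0.5)·(-0.5) + (3.5)·(3.5) + (-2.5)·(-2.5) + (-1.5)·(-1.5)) / 5 = 21.5/5 = 4.3
  S[X_1,X_2] = ((0.5)·(4) + (0.5)·(3) + (-0.5)·(0) + (3.5)·(-2) + (-2.5)·(-3) + (-1.5)·(-2)) / 5 = 7/5 = 1.4
  S[X_2,X_2] = ((4)·(4) + (3)·(3) + (0)·(0) + (-2)·(-2) + (-3)·(-3) + (-2)·(-2)) / 5 = 42/5 = 8.4

S is symmetric (S[j,i] = S[i,j]). Assembling:

S = [[4.3, 1.4],
 [1.4, 8.4]]


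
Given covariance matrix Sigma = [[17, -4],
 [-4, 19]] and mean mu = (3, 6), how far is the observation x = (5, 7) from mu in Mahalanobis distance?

Step 1 — centre the observation: (x - mu) = (2, 1).

Step 2 — invert Sigma. det(Sigma) = 17·19 - (-4)² = 307.
  Sigma^{-1} = (1/det) · [[d, -b], [-b, a]] = [[0.0619, 0.013],
 [0.013, 0.0554]].

Step 3 — form the quadratic (x - mu)^T · Sigma^{-1} · (x - mu):
  Sigma^{-1} · (x - mu) = (0.1368, 0.0814).
  (x - mu)^T · [Sigma^{-1} · (x - mu)] = (2)·(0.1368) + (1)·(0.0814) = 0.355.

Step 4 — take square root: d = √(0.355) ≈ 0.5959.

d(x, mu) = √(0.355) ≈ 0.5959


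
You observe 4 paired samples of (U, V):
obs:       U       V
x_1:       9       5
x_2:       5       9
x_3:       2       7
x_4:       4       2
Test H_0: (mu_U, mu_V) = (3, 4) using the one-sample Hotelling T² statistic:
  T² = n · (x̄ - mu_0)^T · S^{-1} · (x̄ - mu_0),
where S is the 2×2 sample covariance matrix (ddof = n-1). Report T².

Step 1 — sample mean vector:
  mean(U) = (9 + 5 + 2 + 4) / 4 = 20/4 = 5
  mean(V) = (5 + 9 + 7 + 2) / 4 = 23/4 = 5.75
  x̄ = (5, 5.75),  deviation x̄ - mu_0 = (5, 5.75) - (3, 4) = (2, 1.75).

Step 2 — sample covariance matrix, S[i,j] = (1/(n-1)) · Σ_k (x_{k,i} - mean_i) · (x_{k,j} - mean_j), divisor n-1 = 3:
  S[U,U] = ((4)·(4) + (0)·(0) + (-3)·(-3) + (-1)·(-1)) / 3 = 26/3 = 8.6667
  S[U,V] = ((4)·(-0.75) + (0)·(3.25) + (-3)·(1.25) + (-1)·(-3.75)) / 3 = -3/3 = -1
  S[V,V] = ((-0.75)·(-0.75) + (3.25)·(3.25) + (1.25)·(1.25) + (-3.75)·(-3.75)) / 3 = 26.75/3 = 8.9167
  S = [[8.6667, -1],
 [-1, 8.9167]].

Step 3 — invert S. det(S) = 8.6667·8.9167 - (-1)² = 76.2778.
  S^{-1} = (1/det) · [[d, -b], [-b, a]] = [[0.1169, 0.0131],
 [0.0131, 0.1136]].

Step 4 — quadratic form (x̄ - mu_0)^T · S^{-1} · (x̄ - mu_0):
  S^{-1} · (x̄ - mu_0) = (0.2567, 0.2251),
  (x̄ - mu_0)^T · [...] = (2)·(0.2567) + (1.75)·(0.2251) = 0.9073.

Step 5 — scale by n: T² = 4 · 0.9073 = 3.6293.

T² ≈ 3.6293


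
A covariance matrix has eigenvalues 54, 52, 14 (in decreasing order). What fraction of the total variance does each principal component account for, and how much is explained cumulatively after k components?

Step 1 — total variance = trace(Sigma) = Σ λ_i = 54 + 52 + 14 = 120.

Step 2 — fraction explained by component i = λ_i / Σ λ:
  PC1: 54/120 = 0.45
  PC2: 52/120 = 0.4333
  PC3: 14/120 = 0.1167

Step 3 — cumulative fraction after k components = (λ_1 + ... + λ_k) / Σ λ:
  k = 1: 54/120 = 0.45
  k = 2: (54 + 52)/120 = 106/120 = 0.8833
  k = 3: (54 + 52 + 14)/120 = 120/120 = 1

Summary (fraction, with percent):

explained: PC1 0.45 (45%), PC2 0.4333 (43.33%), PC3 0.1167 (11.67%);  cumulative: 0.45, 0.8833, 1


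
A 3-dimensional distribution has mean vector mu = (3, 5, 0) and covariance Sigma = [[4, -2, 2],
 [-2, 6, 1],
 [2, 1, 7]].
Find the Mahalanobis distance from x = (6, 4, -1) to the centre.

Step 1 — centre the observation: (x - mu) = (3, -1, -1).

Step 2 — invert Sigma (cofactor / det for 3×3, or solve directly):
  Sigma^{-1} = [[0.3942, 0.1538, -0.1346],
 [0.1538, 0.2308, -0.0769],
 [-0.1346, -0.0769, 0.1923]].

Step 3 — form the quadratic (x - mu)^T · Sigma^{-1} · (x - mu):
  Sigma^{-1} · (x - mu) = (1.1635, 0.3077, -0.5192).
  (x - mu)^T · [Sigma^{-1} · (x - mu)] = (3)·(1.1635) + (-1)·(0.3077) + (-1)·(-0.5192) = 3.7019.

Step 4 — take square root: d = √(3.7019) ≈ 1.924.

d(x, mu) = √(3.7019) ≈ 1.924


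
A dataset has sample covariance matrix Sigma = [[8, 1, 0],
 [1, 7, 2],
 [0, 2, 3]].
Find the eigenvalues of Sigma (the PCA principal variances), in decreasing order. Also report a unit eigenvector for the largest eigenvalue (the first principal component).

Step 1 — characteristic polynomial p(λ) = det(λI - Sigma) = λ³ - tr·λ² + c_1·λ - det, where tr = trace, c_1 = sum of the principal 2×2 minors, det = det(Sigma):
  tr = 8 + 7 + 3 = 18,
  c_1 = (8·7 - (1)²) + (8·3 - (0)²) + (7·3 - (2)²) = 55 + 24 + 17 = 96,
  det = 8·(7·3 - (2)²) - (1)·((1)·3 - (2)·(0)) + (0)·((1)·(2) - 7·(0)) = 8·(17) - (1)·(3) + (0)·(2) = 133.
  So p(λ) = λ³ - 18λ² + 96λ - 133.
Step 2 — look for an integer root (rational root theorem: any rational root is an integer divisor of 133). Testing λ = 7:
  p(7) = 343 - 882 + 672 - 133 = 0  ✓
  Dividing out (λ - 7): p(λ) = (λ - 7)(λ² - 11λ + 19).
Step 3 — remaining eigenvalues from the quadratic λ² - 11λ + 19 = 0:
  Δ = 11² - 4·19 = 121 - 76 = 45,  λ = (11 ± √45)/2 = (11 ± 6.7082)/2 ≈ 8.8541 or 2.1459.
  Sorted: λ_1 = 8.8541,  λ_2 = 7,  λ_3 = 2.1459  (check: sum = 18 = tr ✓).

Step 4 — unit eigenvector for λ_1 ≈ 8.8541: v spans the null space of (Sigma - λ_1 I), whose rows are
  r_1 = (-0.8541, 1, 0),  r_2 = (1, -1.8541, 2),  r_3 = (0, 2, -5.8541).
  v is orthogonal to every row, so take v ∝ r_1 × r_2 = ((1)·(2) - (0)·(-1.8541), (0)·(1) - (-0.8541)·(2), (-0.8541)·(-1.8541) - (1)·(1)) ≈ (2, 1.7082, 0.5836).
  Let u = (2, 1.7082, 0.5836).
  ||u|| = √((2)² + (1.7082)² + (0.5836)²) = √(7.2585) ≈ 2.6942,  v_1 = u/||u|| ≈ (0.7423, 0.634, 0.2166) (||v_1|| = 1).

λ_1 = 8.8541,  λ_2 = 7,  λ_3 = 2.1459;  v_1 ≈ (0.7423, 0.634, 0.2166)


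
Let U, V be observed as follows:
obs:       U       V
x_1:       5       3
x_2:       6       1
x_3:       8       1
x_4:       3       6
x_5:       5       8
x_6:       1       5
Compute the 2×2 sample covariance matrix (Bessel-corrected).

Step 1 — column means:
  mean(U) = (5 + 6 + 8 + 3 + 5 + 1) / 6 = 28/6 = 4.6667
  mean(V) = (3 + 1 + 1 + 6 + 8 + 5) / 6 = 24/6 = 4

Step 2 — sample covariance S[i,j] = (1/(n-1)) · Σ_k (x_{k,i} - mean_i) · (x_{k,j} - mean_j), with n-1 = 5.
  S[U,U] = ((0.3333)·(0.3333) + (1.3333)·(1.3333) + (3.3333)·(3.3333) + (-1.6667)·(-1.6667) + (0.3333)·(0.3333) + (-3.6667)·(-3.6667)) / 5 = 29.3333/5 = 5.8667
  S[U,V] = ((0.3333)·(-1) + (1.3333)·(-3) + (3.3333)·(-3) + (-1.6667)·(2) + (0.3333)·(4) + (-3.6667)·(1)) / 5 = -20/5 = -4
  S[V,V] = ((-1)·(-1) + (-3)·(-3) + (-3)·(-3) + (2)·(2) + (4)·(4) + (1)·(1)) / 5 = 40/5 = 8

S is symmetric (S[j,i] = S[i,j]). Assembling:

S = [[5.8667, -4],
 [-4, 8]]


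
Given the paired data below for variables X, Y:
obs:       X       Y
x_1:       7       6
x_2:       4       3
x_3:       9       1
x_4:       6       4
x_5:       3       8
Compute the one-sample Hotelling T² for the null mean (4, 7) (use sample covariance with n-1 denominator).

Step 1 — sample mean vector:
  mean(X) = (7 + 4 + 9 + 6 + 3) / 5 = 29/5 = 5.8
  mean(Y) = (6 + 3 + 1 + 4 + 8) / 5 = 22/5 = 4.4
  x̄ = (5.8, 4.4),  deviation x̄ - mu_0 = (5.8, 4.4) - (4, 7) = (1.8, -2.6).

Step 2 — sample covariance matrix, S[i,j] = (1/(n-1)) · Σ_k (x_{k,i} - mean_i) · (x_{k,j} - mean_j), divisor n-1 = 4:
  S[X,X] = ((1.2)·(1.2) + (-1.8)·(-1.8) + (3.2)·(3.2) + (0.2)·(0.2) + (-2.8)·(-2.8)) / 4 = 22.8/4 = 5.7
  S[X,Y] = ((1.2)·(1.6) + (-1.8)·(-1.4) + (3.2)·(-3.4) + (0.2)·(-0.4) + (-2.8)·(3.6)) / 4 = -16.6/4 = -4.15
  S[Y,Y] = ((1.6)·(1.6) + (-1.4)·(-1.4) + (-3.4)·(-3.4) + (-0.4)·(-0.4) + (3.6)·(3.6)) / 4 = 29.2/4 = 7.3
  S = [[5.7, -4.15],
 [-4.15, 7.3]].

Step 3 — invert S. det(S) = 5.7·7.3 - (-4.15)² = 24.3875.
  S^{-1} = (1/det) · [[d, -b], [-b, a]] = [[0.2993, 0.1702],
 [0.1702, 0.2337]].

Step 4 — quadratic form (x̄ - mu_0)^T · S^{-1} · (x̄ - mu_0):
  S^{-1} · (x̄ - mu_0) = (0.0964, -0.3014),
  (x̄ - mu_0)^T · [...] = (1.8)·(0.0964) + (-2.6)·(-0.3014) = 0.957.

Step 5 — scale by n: T² = 5 · 0.957 = 4.7852.

T² ≈ 4.7852


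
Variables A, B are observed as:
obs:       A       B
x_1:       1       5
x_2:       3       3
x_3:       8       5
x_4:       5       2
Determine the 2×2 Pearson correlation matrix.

Step 1 — column means:
  mean(A) = (1 + 3 + 8 + 5) / 4 = 17/4 = 4.25
  mean(B) = (5 + 3 + 5 + 2) / 4 = 15/4 = 3.75

Step 2 — sample variances and covariances s[i,j] = (1/(n-1)) · Σ_k (x_{k,i} - mean_i) · (x_{k,j} - mean_j), with n-1 = 3:
  s[A,A] = ((-3.25)·(-3.25) + (-1.25)·(-1.25) + (3.75)·(3.75) + (0.75)·(0.75)) / 3 = 26.75/3 = 8.9167
  s[A,B] = ((-3.25)·(1.25) + (-1.25)·(-0.75) + (3.75)·(1.25) + (0.75)·(-1.75)) / 3 = 0.25/3 = 0.0833
  s[B,B] = ((1.25)·(1.25) + (-0.75)·(-0.75) + (1.25)·(1.25) + (-1.75)·(-1.75)) / 3 = 6.75/3 = 2.25
  Sample standard deviations s_i = √(s[i,i]):
  s(A) = √(8.9167) = 2.9861
  s(B) = √(2.25) = 1.5

Step 3 — r_{ij} = s_{ij} / (s_i · s_j):
  r[A,A] = 1 (diagonal).
  r[A,B] = 0.0833 / (2.9861 · 1.5) = 0.0833 / 4.4791 = 0.0186
  r[B,B] = 1 (diagonal).

R is symmetric with unit diagonal. Assembling:

R = [[1, 0.0186],
 [0.0186, 1]]


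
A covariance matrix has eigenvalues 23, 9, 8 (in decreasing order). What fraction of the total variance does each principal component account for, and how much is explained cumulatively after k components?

Step 1 — total variance = trace(Sigma) = Σ λ_i = 23 + 9 + 8 = 40.

Step 2 — fraction explained by component i = λ_i / Σ λ:
  PC1: 23/40 = 0.575
  PC2: 9/40 = 0.225
  PC3: 8/40 = 0.2

Step 3 — cumulative fraction after k components = (λ_1 + ... + λ_k) / Σ λ:
  k = 1: 23/40 = 0.575
  k = 2: (23 + 9)/40 = 32/40 = 0.8
  k = 3: (23 + 9 + 8)/40 = 40/40 = 1

Summary (fraction, with percent):

explained: PC1 0.575 (57.5%), PC2 0.225 (22.5%), PC3 0.2 (20%);  cumulative: 0.575, 0.8, 1


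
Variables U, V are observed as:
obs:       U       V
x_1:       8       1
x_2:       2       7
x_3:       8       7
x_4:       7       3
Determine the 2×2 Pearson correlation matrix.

Step 1 — column means:
  mean(U) = (8 + 2 + 8 + 7) / 4 = 25/4 = 6.25
  mean(V) = (1 + 7 + 7 + 3) / 4 = 18/4 = 4.5

Step 2 — sample variances and covariances s[i,j] = (1/(n-1)) · Σ_k (x_{k,i} - mean_i) · (x_{k,j} - mean_j), with n-1 = 3:
  s[U,U] = ((1.75)·(1.75) + (-4.25)·(-4.25) + (1.75)·(1.75) + (0.75)·(0.75)) / 3 = 24.75/3 = 8.25
  s[U,V] = ((1.75)·(-3.5) + (-4.25)·(2.5) + (1.75)·(2.5) + (0.75)·(-1.5)) / 3 = -13.5/3 = -4.5
  s[V,V] = ((-3.5)·(-3.5) + (2.5)·(2.5) + (2.5)·(2.5) + (-1.5)·(-1.5)) / 3 = 27/3 = 9
  Sample standard deviations s_i = √(s[i,i]):
  s(U) = √(8.25) = 2.8723
  s(V) = √(9) = 3

Step 3 — r_{ij} = s_{ij} / (s_i · s_j):
  r[U,U] = 1 (diagonal).
  r[U,V] = -4.5 / (2.8723 · 3) = -4.5 / 8.6168 = -0.5222
  r[V,V] = 1 (diagonal).

R is symmetric with unit diagonal. Assembling:

R = [[1, -0.5222],
 [-0.5222, 1]]


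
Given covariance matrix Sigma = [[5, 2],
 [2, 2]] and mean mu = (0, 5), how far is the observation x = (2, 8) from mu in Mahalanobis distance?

Step 1 — centre the observation: (x - mu) = (2, 3).

Step 2 — invert Sigma. det(Sigma) = 5·2 - (2)² = 6.
  Sigma^{-1} = (1/det) · [[d, -b], [-b, a]] = [[0.3333, -0.3333],
 [-0.3333, 0.8333]].

Step 3 — form the quadratic (x - mu)^T · Sigma^{-1} · (x - mu):
  Sigma^{-1} · (x - mu) = (-0.3333, 1.8333).
  (x - mu)^T · [Sigma^{-1} · (x - mu)] = (2)·(-0.3333) + (3)·(1.8333) = 4.8333.

Step 4 — take square root: d = √(4.8333) ≈ 2.1985.

d(x, mu) = √(4.8333) ≈ 2.1985


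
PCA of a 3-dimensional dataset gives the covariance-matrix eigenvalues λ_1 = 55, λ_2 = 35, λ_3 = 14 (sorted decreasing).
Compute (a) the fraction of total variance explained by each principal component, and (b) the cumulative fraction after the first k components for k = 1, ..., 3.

Step 1 — total variance = trace(Sigma) = Σ λ_i = 55 + 35 + 14 = 104.

Step 2 — fraction explained by component i = λ_i / Σ λ:
  PC1: 55/104 = 0.5288
  PC2: 35/104 = 0.3365
  PC3: 14/104 = 0.1346

Step 3 — cumulative fraction after k components = (λ_1 + ... + λ_k) / Σ λ:
  k = 1: 55/104 = 0.5288
  k = 2: (55 + 35)/104 = 90/104 = 0.8654
  k = 3: (55 + 35 + 14)/104 = 104/104 = 1

Summary (fraction, with percent):

explained: PC1 0.5288 (52.88%), PC2 0.3365 (33.65%), PC3 0.1346 (13.46%);  cumulative: 0.5288, 0.8654, 1


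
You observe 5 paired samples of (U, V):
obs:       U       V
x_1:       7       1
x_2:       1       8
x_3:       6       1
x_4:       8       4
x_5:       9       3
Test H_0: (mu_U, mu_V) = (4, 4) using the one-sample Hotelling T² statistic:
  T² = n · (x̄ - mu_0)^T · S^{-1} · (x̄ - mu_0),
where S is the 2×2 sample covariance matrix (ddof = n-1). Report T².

Step 1 — sample mean vector:
  mean(U) = (7 + 1 + 6 + 8 + 9) / 5 = 31/5 = 6.2
  mean(V) = (1 + 8 + 1 + 4 + 3) / 5 = 17/5 = 3.4
  x̄ = (6.2, 3.4),  deviation x̄ - mu_0 = (6.2, 3.4) - (4, 4) = (2.2, -0.6).

Step 2 — sample covariance matrix, S[i,j] = (1/(n-1)) · Σ_k (x_{k,i} - mean_i) · (x_{k,j} - mean_j), divisor n-1 = 4:
  S[U,U] = ((0.8)·(0.8) + (-5.2)·(-5.2) + (-0.2)·(-0.2) + (1.8)·(1.8) + (2.8)·(2.8)) / 4 = 38.8/4 = 9.7
  S[U,V] = ((0.8)·(-2.4) + (-5.2)·(4.6) + (-0.2)·(-2.4) + (1.8)·(0.6) + (2.8)·(-0.4)) / 4 = -25.4/4 = -6.35
  S[V,V] = ((-2.4)·(-2.4) + (4.6)·(4.6) + (-2.4)·(-2.4) + (0.6)·(0.6) + (-0.4)·(-0.4)) / 4 = 33.2/4 = 8.3
  S = [[9.7, -6.35],
 [-6.35, 8.3]].

Step 3 — invert S. det(S) = 9.7·8.3 - (-6.35)² = 40.1875.
  S^{-1} = (1/det) · [[d, -b], [-b, a]] = [[0.2065, 0.158],
 [0.158, 0.2414]].

Step 4 — quadratic form (x̄ - mu_0)^T · S^{-1} · (x̄ - mu_0):
  S^{-1} · (x̄ - mu_0) = (0.3596, 0.2028),
  (x̄ - mu_0)^T · [...] = (2.2)·(0.3596) + (-0.6)·(0.2028) = 0.6694.

Step 5 — scale by n: T² = 5 · 0.6694 = 3.3468.

T² ≈ 3.3468


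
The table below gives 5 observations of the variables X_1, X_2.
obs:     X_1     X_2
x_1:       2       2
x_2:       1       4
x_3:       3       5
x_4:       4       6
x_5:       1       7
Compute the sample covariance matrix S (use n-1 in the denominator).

Step 1 — column means:
  mean(X_1) = (2 + 1 + 3 + 4 + 1) / 5 = 11/5 = 2.2
  mean(X_2) = (2 + 4 + 5 + 6 + 7) / 5 = 24/5 = 4.8

Step 2 — sample covariance S[i,j] = (1/(n-1)) · Σ_k (x_{k,i} - mean_i) · (x_{k,j} - mean_j), with n-1 = 4.
  S[X_1,X_1] = ((-0.2)·(-0.2) + (-1.2)·(-1.2) + (0.8)·(0.8) + (1.8)·(1.8) + (-1.2)·(-1.2)) / 4 = 6.8/4 = 1.7
  S[X_1,X_2] = ((-0.2)·(-2.8) + (-1.2)·(-0.8) + (0.8)·(0.2) + (1.8)·(1.2) + (-1.2)·(2.2)) / 4 = 1.2/4 = 0.3
  S[X_2,X_2] = ((-2.8)·(-2.8) + (-0.8)·(-0.8) + (0.2)·(0.2) + (1.2)·(1.2) + (2.2)·(2.2)) / 4 = 14.8/4 = 3.7

S is symmetric (S[j,i] = S[i,j]). Assembling:

S = [[1.7, 0.3],
 [0.3, 3.7]]


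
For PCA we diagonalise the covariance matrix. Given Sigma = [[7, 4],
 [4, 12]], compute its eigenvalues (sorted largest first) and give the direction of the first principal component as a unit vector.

Step 1 — characteristic polynomial of 2×2 Sigma:
  det(Sigma - λI) = λ² - trace · λ + det = 0.
  trace = 7 + 12 = 19, det = 7·12 - (4)² = 68.
Step 2 — discriminant:
  Δ = trace² - 4·det = 361 - 272 = 89.
Step 3 — eigenvalues:
  λ = (trace ± √Δ)/2 = (19 ± 9.434)/2,
  λ_1 = 14.217,  λ_2 = 4.783.

Step 4 — unit eigenvector for λ_1: solve (Sigma - λ_1 I)v = 0. First row:
  (7 - 14.217)·v_x + (4)·v_y = 0, i.e. (-7.217)·v_x + (4)·v_y = 0,
  so v ∝ (b, λ_1 - a) = (4, 7.217) = u.
  ||u|| = √((4)² + (7.217)²) = √(68.085) ≈ 8.2514,
  v_1 = u/||u|| ≈ (0.4848, 0.8746) (||v_1|| = 1).

λ_1 = 14.217,  λ_2 = 4.783;  v_1 ≈ (0.4848, 0.8746)


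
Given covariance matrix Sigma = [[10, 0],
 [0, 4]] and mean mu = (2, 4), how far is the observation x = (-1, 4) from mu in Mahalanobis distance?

Step 1 — centre the observation: (x - mu) = (-3, 0).

Step 2 — invert Sigma. det(Sigma) = 10·4 - (0)² = 40.
  Sigma^{-1} = (1/det) · [[d, -b], [-b, a]] = [[0.1, 0],
 [0, 0.25]].

Step 3 — form the quadratic (x - mu)^T · Sigma^{-1} · (x - mu):
  Sigma^{-1} · (x - mu) = (-0.3, 0).
  (x - mu)^T · [Sigma^{-1} · (x - mu)] = (-3)·(-0.3) + (0)·(0) = 0.9.

Step 4 — take square root: d = √(0.9) ≈ 0.9487.

d(x, mu) = √(0.9) ≈ 0.9487


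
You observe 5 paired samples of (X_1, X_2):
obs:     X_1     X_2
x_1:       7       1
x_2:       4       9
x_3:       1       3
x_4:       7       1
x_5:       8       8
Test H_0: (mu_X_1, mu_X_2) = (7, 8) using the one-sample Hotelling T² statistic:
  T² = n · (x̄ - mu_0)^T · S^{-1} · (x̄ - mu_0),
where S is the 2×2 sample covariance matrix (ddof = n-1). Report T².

Step 1 — sample mean vector:
  mean(X_1) = (7 + 4 + 1 + 7 + 8) / 5 = 27/5 = 5.4
  mean(X_2) = (1 + 9 + 3 + 1 + 8) / 5 = 22/5 = 4.4
  x̄ = (5.4, 4.4),  deviation x̄ - mu_0 = (5.4, 4.4) - (7, 8) = (-1.6, -3.6).

Step 2 — sample covariance matrix, S[i,j] = (1/(n-1)) · Σ_k (x_{k,i} - mean_i) · (x_{k,j} - mean_j), divisor n-1 = 4:
  S[X_1,X_1] = ((1.6)·(1.6) + (-1.4)·(-1.4) + (-4.4)·(-4.4) + (1.6)·(1.6) + (2.6)·(2.6)) / 4 = 33.2/4 = 8.3
  S[X_1,X_2] = ((1.6)·(-3.4) + (-1.4)·(4.6) + (-4.4)·(-1.4) + (1.6)·(-3.4) + (2.6)·(3.6)) / 4 = -1.8/4 = -0.45
  S[X_2,X_2] = ((-3.4)·(-3.4) + (4.6)·(4.6) + (-1.4)·(-1.4) + (-3.4)·(-3.4) + (3.6)·(3.6)) / 4 = 59.2/4 = 14.8
  S = [[8.3, -0.45],
 [-0.45, 14.8]].

Step 3 — invert S. det(S) = 8.3·14.8 - (-0.45)² = 122.6375.
  S^{-1} = (1/det) · [[d, -b], [-b, a]] = [[0.1207, 0.0037],
 [0.0037, 0.0677]].

Step 4 — quadratic form (x̄ - mu_0)^T · S^{-1} · (x̄ - mu_0):
  S^{-1} · (x̄ - mu_0) = (-0.2063, -0.2495),
  (x̄ - mu_0)^T · [...] = (-1.6)·(-0.2063) + (-3.6)·(-0.2495) = 1.2283.

Step 5 — scale by n: T² = 5 · 1.2283 = 6.1417.

T² ≈ 6.1417


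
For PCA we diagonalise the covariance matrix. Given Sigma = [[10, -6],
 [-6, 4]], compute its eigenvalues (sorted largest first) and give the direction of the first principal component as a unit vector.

Step 1 — characteristic polynomial of 2×2 Sigma:
  det(Sigma - λI) = λ² - trace · λ + det = 0.
  trace = 10 + 4 = 14, det = 10·4 - (-6)² = 4.
Step 2 — discriminant:
  Δ = trace² - 4·det = 196 - 16 = 180.
Step 3 — eigenvalues:
  λ = (trace ± √Δ)/2 = (14 ± 13.4164)/2,
  λ_1 = 13.7082,  λ_2 = 0.2918.

Step 4 — unit eigenvector for λ_1: solve (Sigma - λ_1 I)v = 0. First row:
  (10 - 13.7082)·v_x + (-6)·v_y = 0, i.e. (-3.7082)·v_x + (-6)·v_y = 0,
  so v ∝ (b, λ_1 - a) = (-6, 3.7082); multiply by -1 so the first entry is positive: u = (6, -3.7082).
  ||u|| = √((6)² + (-3.7082)²) = √(49.7508) ≈ 7.0534,
  v_1 = u/||u|| ≈ (0.8507, -0.5257) (||v_1|| = 1).

λ_1 = 13.7082,  λ_2 = 0.2918;  v_1 ≈ (0.8507, -0.5257)


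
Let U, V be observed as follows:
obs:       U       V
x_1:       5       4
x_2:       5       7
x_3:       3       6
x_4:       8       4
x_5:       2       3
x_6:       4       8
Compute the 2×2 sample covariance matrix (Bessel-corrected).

Step 1 — column means:
  mean(U) = (5 + 5 + 3 + 8 + 2 + 4) / 6 = 27/6 = 4.5
  mean(V) = (4 + 7 + 6 + 4 + 3 + 8) / 6 = 32/6 = 5.3333

Step 2 — sample covariance S[i,j] = (1/(n-1)) · Σ_k (x_{k,i} - mean_i) · (x_{k,j} - mean_j), with n-1 = 5.
  S[U,U] = ((0.5)·(0.5) + (0.5)·(0.5) + (-1.5)·(-1.5) + (3.5)·(3.5) + (-2.5)·(-2.5) + (-0.5)·(-0.5)) / 5 = 21.5/5 = 4.3
  S[U,V] = ((0.5)·(-1.3333) + (0.5)·(1.6667) + (-1.5)·(0.6667) + (3.5)·(-1.3333) + (-2.5)·(-2.3333) + (-0.5)·(2.6667)) / 5 = -1/5 = -0.2
  S[V,V] = ((-1.3333)·(-1.3333) + (1.6667)·(1.6667) + (0.6667)·(0.6667) + (-1.3333)·(-1.3333) + (-2.3333)·(-2.3333) + (2.6667)·(2.6667)) / 5 = 19.3333/5 = 3.8667

S is symmetric (S[j,i] = S[i,j]). Assembling:

S = [[4.3, -0.2],
 [-0.2, 3.8667]]
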